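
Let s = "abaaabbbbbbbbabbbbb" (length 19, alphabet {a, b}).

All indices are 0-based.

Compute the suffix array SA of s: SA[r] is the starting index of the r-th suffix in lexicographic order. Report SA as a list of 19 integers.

[2, 3, 0, 13, 4, 18, 1, 12, 17, 11, 16, 10, 15, 9, 14, 8, 7, 6, 5]

rank | idx | suffix
   0 |   2 | aaabbbbbbbbabbbbb
   1 |   3 | aabbbbbbbbabbbbb
   2 |   0 | abaaabbbbbbbbabbbbb
   3 |  13 | abbbbb
   4 |   4 | abbbbbbbbabbbbb
   5 |  18 | b
   6 |   1 | baaabbbbbbbbabbbbb
   7 |  12 | babbbbb
   8 |  17 | bb
   9 |  11 | bbabbbbb
  10 |  16 | bbb
  11 |  10 | bbbabbbbb
  12 |  15 | bbbb
  13 |   9 | bbbbabbbbb
  14 |  14 | bbbbb
  15 |   8 | bbbbbabbbbb
  16 |   7 | bbbbbbabbbbb
  17 |   6 | bbbbbbbabbbbb
  18 |   5 | bbbbbbbbabbbbb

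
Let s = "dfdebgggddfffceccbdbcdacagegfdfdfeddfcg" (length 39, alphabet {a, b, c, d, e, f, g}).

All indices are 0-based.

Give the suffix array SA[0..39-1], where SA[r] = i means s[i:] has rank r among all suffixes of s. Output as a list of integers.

[22, 24, 19, 17, 4, 23, 16, 15, 20, 13, 37, 21, 18, 34, 8, 2, 35, 0, 29, 31, 9, 3, 14, 33, 26, 12, 36, 1, 28, 30, 32, 11, 10, 38, 7, 25, 27, 6, 5]

rank→(start, suffix):
  0 → (22, 'acagegfdfdfeddfcg')
  1 → (24, 'agegfdfdfeddfcg')
  2 → (19, 'bcdacagegfdfdfeddfcg')
  3 → (17, 'bdbcdacagegfdfdfeddfcg')
  4 → (4, 'bgggddfffceccbdbcdacagegfdfdfeddfcg')
  5 → (23, 'cagegfdfdfeddfcg')
  6 → (16, 'cbdbcdacagegfdfdfeddfcg')
  7 → (15, 'ccbdbcdacagegfdfdfeddfcg')
  8 → (20, 'cdacagegfdfdfeddfcg')
  9 → (13, 'ceccbdbcdacagegfdfdfeddfcg')
  10 → (37, 'cg')
  11 → (21, 'dacagegfdfdfeddfcg')
  12 → (18, 'dbcdacagegfdfdfeddfcg')
  13 → (34, 'ddfcg')
  14 → (8, 'ddfffceccbdbcdacagegfdfdfeddfcg')
  15 → (2, 'debgggddfffceccbdbcdacagegfdfdfeddfcg')
  16 → (35, 'dfcg')
  17 → (0, 'dfdebgggddfffceccbdbcdacagegfdfdfeddfcg')
  18 → (29, 'dfdfeddfcg')
  19 → (31, 'dfeddfcg')
  20 → (9, 'dfffceccbdbcdacagegfdfdfeddfcg')
  21 → (3, 'ebgggddfffceccbdbcdacagegfdfdfeddfcg')
  22 → (14, 'eccbdbcdacagegfdfdfeddfcg')
  23 → (33, 'eddfcg')
  24 → (26, 'egfdfdfeddfcg')
  25 → (12, 'fceccbdbcdacagegfdfdfeddfcg')
  26 → (36, 'fcg')
  27 → (1, 'fdebgggddfffceccbdbcdacagegfdfdfeddfcg')
  28 → (28, 'fdfdfeddfcg')
  29 → (30, 'fdfeddfcg')
  30 → (32, 'feddfcg')
  31 → (11, 'ffceccbdbcdacagegfdfdfeddfcg')
  32 → (10, 'fffceccbdbcdacagegfdfdfeddfcg')
  33 → (38, 'g')
  34 → (7, 'gddfffceccbdbcdacagegfdfdfeddfcg')
  35 → (25, 'gegfdfdfeddfcg')
  36 → (27, 'gfdfdfeddfcg')
  37 → (6, 'ggddfffceccbdbcdacagegfdfdfeddfcg')
  38 → (5, 'gggddfffceccbdbcdacagegfdfdfeddfcg')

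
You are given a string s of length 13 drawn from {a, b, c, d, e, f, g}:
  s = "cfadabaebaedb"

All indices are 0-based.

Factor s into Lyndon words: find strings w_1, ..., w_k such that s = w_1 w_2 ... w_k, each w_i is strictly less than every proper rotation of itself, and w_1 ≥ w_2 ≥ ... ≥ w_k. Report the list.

["cf", "ad", "abaebaedb"]

emit factor 1: 'cf' (i=0, period=2)
emit factor 2: 'ad' (i=2, period=2)
emit factor 3: 'abaebaedb' (i=4, period=9)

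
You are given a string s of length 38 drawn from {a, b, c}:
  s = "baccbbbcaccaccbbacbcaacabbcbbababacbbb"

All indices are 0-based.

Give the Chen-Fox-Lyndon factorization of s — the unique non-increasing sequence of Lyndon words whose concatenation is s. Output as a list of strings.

emit factor 1: 'b' (i=0, period=1)
emit factor 2: 'accbbbc' (i=1, period=7)
emit factor 3: 'accaccbb' (i=8, period=8)
emit factor 4: 'acbc' (i=16, period=4)
emit factor 5: 'aacabbcbbababacbbb' (i=20, period=18)

["b", "accbbbc", "accaccbb", "acbc", "aacabbcbbababacbbb"]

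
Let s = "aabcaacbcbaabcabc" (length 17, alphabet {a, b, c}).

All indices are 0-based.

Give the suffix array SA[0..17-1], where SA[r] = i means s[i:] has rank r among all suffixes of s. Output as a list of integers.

[0, 10, 4, 14, 1, 11, 5, 9, 15, 2, 12, 7, 16, 3, 13, 8, 6]

sorted suffixes:
  #0 SA[0]=0  'aabcaacbcbaabcabc'
  #1 SA[1]=10  'aabcabc'
  #2 SA[2]=4  'aacbcbaabcabc'
  #3 SA[3]=14  'abc'
  #4 SA[4]=1  'abcaacbcbaabcabc'
  #5 SA[5]=11  'abcabc'
  #6 SA[6]=5  'acbcbaabcabc'
  #7 SA[7]=9  'baabcabc'
  #8 SA[8]=15  'bc'
  #9 SA[9]=2  'bcaacbcbaabcabc'
  #10 SA[10]=12  'bcabc'
  #11 SA[11]=7  'bcbaabcabc'
  #12 SA[12]=16  'c'
  #13 SA[13]=3  'caacbcbaabcabc'
  #14 SA[14]=13  'cabc'
  #15 SA[15]=8  'cbaabcabc'
  #16 SA[16]=6  'cbcbaabcabc'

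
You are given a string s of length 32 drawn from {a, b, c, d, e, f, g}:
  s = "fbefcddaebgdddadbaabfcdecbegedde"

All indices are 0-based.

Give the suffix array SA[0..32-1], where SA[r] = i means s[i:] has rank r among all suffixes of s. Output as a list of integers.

[17, 18, 14, 7, 16, 1, 25, 19, 9, 24, 4, 21, 13, 6, 15, 12, 5, 11, 29, 30, 22, 31, 8, 23, 28, 2, 26, 0, 3, 20, 10, 27]

rank→(start, suffix):
  0 → (17, 'aabfcdecbegedde')
  1 → (18, 'abfcdecbegedde')
  2 → (14, 'adbaabfcdecbegedde')
  3 → (7, 'aebgdddadbaabfcdecbegedde')
  4 → (16, 'baabfcdecbegedde')
  5 → (1, 'befcddaebgdddadbaabfcdecbegedde')
  6 → (25, 'begedde')
  7 → (19, 'bfcdecbegedde')
  8 → (9, 'bgdddadbaabfcdecbegedde')
  9 → (24, 'cbegedde')
  10 → (4, 'cddaebgdddadbaabfcdecbegedde')
  11 → (21, 'cdecbegedde')
  12 → (13, 'dadbaabfcdecbegedde')
  13 → (6, 'daebgdddadbaabfcdecbegedde')
  14 → (15, 'dbaabfcdecbegedde')
  15 → (12, 'ddadbaabfcdecbegedde')
  16 → (5, 'ddaebgdddadbaabfcdecbegedde')
  17 → (11, 'dddadbaabfcdecbegedde')
  18 → (29, 'dde')
  19 → (30, 'de')
  20 → (22, 'decbegedde')
  21 → (31, 'e')
  22 → (8, 'ebgdddadbaabfcdecbegedde')
  23 → (23, 'ecbegedde')
  24 → (28, 'edde')
  25 → (2, 'efcddaebgdddadbaabfcdecbegedde')
  26 → (26, 'egedde')
  27 → (0, 'fbefcddaebgdddadbaabfcdecbegedde')
  28 → (3, 'fcddaebgdddadbaabfcdecbegedde')
  29 → (20, 'fcdecbegedde')
  30 → (10, 'gdddadbaabfcdecbegedde')
  31 → (27, 'gedde')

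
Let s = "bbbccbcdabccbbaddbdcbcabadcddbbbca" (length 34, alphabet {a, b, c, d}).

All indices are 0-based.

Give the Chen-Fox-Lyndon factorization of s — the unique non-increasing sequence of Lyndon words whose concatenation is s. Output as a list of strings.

emit factor 1: 'bbbccbcd' (i=0, period=8)
emit factor 2: 'abccbbaddbdcbc' (i=8, period=14)
emit factor 3: 'abadcddbbbc' (i=22, period=11)
emit factor 4: 'a' (i=33, period=1)

["bbbccbcd", "abccbbaddbdcbc", "abadcddbbbc", "a"]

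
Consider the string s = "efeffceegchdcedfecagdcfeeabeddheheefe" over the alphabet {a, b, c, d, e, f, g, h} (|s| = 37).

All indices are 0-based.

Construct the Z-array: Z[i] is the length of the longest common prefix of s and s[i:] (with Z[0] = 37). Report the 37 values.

[37, 0, 2, 0, 0, 0, 1, 1, 0, 0, 0, 0, 0, 1, 0, 0, 1, 0, 0, 0, 0, 0, 0, 1, 1, 0, 0, 1, 0, 0, 0, 1, 0, 1, 3, 0, 1]

Z[0]=37
i=1: i≥r, start 0; Z[1]=0
i=2: i≥r, start 0; Z[2]=2 grow→box=[2,4)
i=3: min(r-i=1, Z[1]=0)=0; Z[3]=0
i=4: i≥r, start 0; Z[4]=0
i=5: i≥r, start 0; Z[5]=0
i=6: i≥r, start 0; Z[6]=1 grow→box=[6,7)
i=7: i≥r, start 0; Z[7]=1 grow→box=[7,8)
i=8: i≥r, start 0; Z[8]=0
i=9: i≥r, start 0; Z[9]=0
i=10: i≥r, start 0; Z[10]=0
i=11: i≥r, start 0; Z[11]=0
i=12: i≥r, start 0; Z[12]=0
i=13: i≥r, start 0; Z[13]=1 grow→box=[13,14)
i=14: i≥r, start 0; Z[14]=0
i=15: i≥r, start 0; Z[15]=0
i=16: i≥r, start 0; Z[16]=1 grow→box=[16,17)
i=17: i≥r, start 0; Z[17]=0
i=18: i≥r, start 0; Z[18]=0
i=19: i≥r, start 0; Z[19]=0
i=20: i≥r, start 0; Z[20]=0
i=21: i≥r, start 0; Z[21]=0
i=22: i≥r, start 0; Z[22]=0
i=23: i≥r, start 0; Z[23]=1 grow→box=[23,24)
i=24: i≥r, start 0; Z[24]=1 grow→box=[24,25)
i=25: i≥r, start 0; Z[25]=0
i=26: i≥r, start 0; Z[26]=0
i=27: i≥r, start 0; Z[27]=1 grow→box=[27,28)
i=28: i≥r, start 0; Z[28]=0
i=29: i≥r, start 0; Z[29]=0
i=30: i≥r, start 0; Z[30]=0
i=31: i≥r, start 0; Z[31]=1 grow→box=[31,32)
i=32: i≥r, start 0; Z[32]=0
i=33: i≥r, start 0; Z[33]=1 grow→box=[33,34)
i=34: i≥r, start 0; Z[34]=3 grow→box=[34,37)
i=35: min(r-i=2, Z[1]=0)=0; Z[35]=0
i=36: min(r-i=1, Z[2]=2)=1; Z[36]=1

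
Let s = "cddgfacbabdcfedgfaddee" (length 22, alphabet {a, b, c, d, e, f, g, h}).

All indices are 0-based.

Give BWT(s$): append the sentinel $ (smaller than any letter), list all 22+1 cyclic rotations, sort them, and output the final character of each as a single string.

ebffcaa$dbacddeefdggcdd

rank  rotation                 last
    0  $cddgfacbabdcfedgfaddee  e
    1  abdcfedgfaddee$cddgfacb  b
    2  acbabdcfedgfaddee$cddgf  f
    3  addee$cddgfacbabdcfedgf  f
    4  babdcfedgfaddee$cddgfac  c
    5  bdcfedgfaddee$cddgfacba  a
    6  cbabdcfedgfaddee$cddgfa  a
    7  cddgfacbabdcfedgfaddee$  $
    8  cfedgfaddee$cddgfacbabd  d
    9  dcfedgfaddee$cddgfacbab  b
   10  ddee$cddgfacbabdcfedgfa  a
   11  ddgfacbabdcfedgfaddee$c  c
   12  dee$cddgfacbabdcfedgfad  d
   13  dgfacbabdcfedgfaddee$cd  d
   14  dgfaddee$cddgfacbabdcfe  e
   15  e$cddgfacbabdcfedgfadde  e
   16  edgfaddee$cddgfacbabdcf  f
   17  ee$cddgfacbabdcfedgfadd  d
   18  facbabdcfedgfaddee$cddg  g
   19  faddee$cddgfacbabdcfedg  g
   20  fedgfaddee$cddgfacbabdc  c
   21  gfacbabdcfedgfaddee$cdd  d
   22  gfaddee$cddgfacbabdcfed  d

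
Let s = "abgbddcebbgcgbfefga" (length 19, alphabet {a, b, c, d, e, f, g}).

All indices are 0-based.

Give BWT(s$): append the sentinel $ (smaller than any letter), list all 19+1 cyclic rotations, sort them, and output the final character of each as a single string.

ag$eggabdgdbcfbefbcb

rank  rotation              last
    0  $abgbddcebbgcgbfefga  a
    1  a$abgbddcebbgcgbfefg  g
    2  abgbddcebbgcgbfefga$  $
    3  bbgcgbfefga$abgbddce  e
    4  bddcebbgcgbfefga$abg  g
    5  bfefga$abgbddcebbgcg  g
    6  bgbddcebbgcgbfefga$a  a
    7  bgcgbfefga$abgbddceb  b
    8  cebbgcgbfefga$abgbdd  d
    9  cgbfefga$abgbddcebbg  g
   10  dcebbgcgbfefga$abgbd  d
   11  ddcebbgcgbfefga$abgb  b
   12  ebbgcgbfefga$abgbddc  c
   13  efga$abgbddcebbgcgbf  f
   14  fefga$abgbddcebbgcgb  b
   15  fga$abgbddcebbgcgbfe  e
   16  ga$abgbddcebbgcgbfef  f
   17  gbddcebbgcgbfefga$ab  b
   18  gbfefga$abgbddcebbgc  c
   19  gcgbfefga$abgbddcebb  b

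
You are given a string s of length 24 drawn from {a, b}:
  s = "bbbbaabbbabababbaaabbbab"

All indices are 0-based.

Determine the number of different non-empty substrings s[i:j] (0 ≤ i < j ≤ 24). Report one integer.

230

rank | idx | suffix
   0 |  16 | aaabbbab
   1 |  17 | aabbbab
   2 |   4 | aabbbabababbaaabbbab
   3 |  22 | ab
   4 |   9 | abababbaaabbbab
   5 |  11 | ababbaaabbbab
   6 |  13 | abbaaabbbab
   7 |  18 | abbbab
   8 |   5 | abbbabababbaaabbbab
   9 |  23 | b
  10 |  15 | baaabbbab
  11 |   3 | baabbbabababbaaabbbab
  12 |  21 | bab
  13 |   8 | babababbaaabbbab
  14 |  10 | bababbaaabbbab
  15 |  12 | babbaaabbbab
  16 |  14 | bbaaabbbab
  17 |   2 | bbaabbbabababbaaabbbab
  18 |  20 | bbab
  19 |   7 | bbabababbaaabbbab
  20 |   1 | bbbaabbbabababbaaabbbab
  21 |  19 | bbbab
  22 |   6 | bbbabababbaaabbbab
  23 |   0 | bbbbaabbbabababbaaabbbab

SA = [16, 17, 4, 22, 9, 11, 13, 18, 5, 23, 15, 3, 21, 8, 10, 12, 14, 2, 20, 7, 1, 19, 6, 0]
i: (SA[i-1],SA[i]) lcp shared
  1: (16,17) 2 'aa'
  2: (17,4) 7 'aabbbab'
  3: (4,22) 1 'a'
  4: (22,9) 2 'ab'
  5: (9,11) 4 'abab'
  6: (11,13) 2 'ab'
  7: (13,18) 3 'abb'
  8: (18,5) 6 'abbbab'
  9: (5,23) 0 ''
  10: (23,15) 1 'b'
  11: (15,3) 3 'baa'
  12: (3,21) 2 'ba'
  13: (21,8) 3 'bab'
  14: (8,10) 5 'babab'
  15: (10,12) 3 'bab'
  16: (12,14) 1 'b'
  17: (14,2) 4 'bbaa'
  18: (2,20) 3 'bba'
  19: (20,7) 4 'bbab'
  20: (7,1) 2 'bb'
  21: (1,19) 4 'bbba'
  22: (19,6) 5 'bbbab'
  23: (6,0) 3 'bbb'

n(n+1)/2 = 24·25/2 = 300
Σ LCP = 0 + 2 + 7 + 1 + 2 + 4 + 2 + 3 + 6 + 0 + 1 + 3 + 2 + 3 + 5 + 3 + 1 + 4 + 3 + 4 + 2 + 4 + 5 + 3 = 70
distinct = 300 − 70 = 230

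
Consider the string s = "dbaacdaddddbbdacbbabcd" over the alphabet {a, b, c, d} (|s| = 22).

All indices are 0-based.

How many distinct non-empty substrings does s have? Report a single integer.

226

rank | idx | suffix
   0 |   2 | aacdaddddbbdacbbabcd
   1 |  18 | abcd
   2 |  14 | acbbabcd
   3 |   3 | acdaddddbbdacbbabcd
   4 |   6 | addddbbdacbbabcd
   5 |   1 | baacdaddddbbdacbbabcd
   6 |  17 | babcd
   7 |  16 | bbabcd
   8 |  11 | bbdacbbabcd
   9 |  19 | bcd
  10 |  12 | bdacbbabcd
  11 |  15 | cbbabcd
  12 |  20 | cd
  13 |   4 | cdaddddbbdacbbabcd
  14 |  21 | d
  15 |  13 | dacbbabcd
  16 |   5 | daddddbbdacbbabcd
  17 |   0 | dbaacdaddddbbdacbbabcd
  18 |  10 | dbbdacbbabcd
  19 |   9 | ddbbdacbbabcd
  20 |   8 | dddbbdacbbabcd
  21 |   7 | ddddbbdacbbabcd

SA = [2, 18, 14, 3, 6, 1, 17, 16, 11, 19, 12, 15, 20, 4, 21, 13, 5, 0, 10, 9, 8, 7]
i: (SA[i-1],SA[i]) lcp shared
  1: (2,18) 1 'a'
  2: (18,14) 1 'a'
  3: (14,3) 2 'ac'
  4: (3,6) 1 'a'
  5: (6,1) 0 ''
  6: (1,17) 2 'ba'
  7: (17,16) 1 'b'
  8: (16,11) 2 'bb'
  9: (11,19) 1 'b'
  10: (19,12) 1 'b'
  11: (12,15) 0 ''
  12: (15,20) 1 'c'
  13: (20,4) 2 'cd'
  14: (4,21) 0 ''
  15: (21,13) 1 'd'
  16: (13,5) 2 'da'
  17: (5,0) 1 'd'
  18: (0,10) 2 'db'
  19: (10,9) 1 'd'
  20: (9,8) 2 'dd'
  21: (8,7) 3 'ddd'

n(n+1)/2 = 22·23/2 = 253
Σ LCP = 0 + 1 + 1 + 2 + 1 + 0 + 2 + 1 + 2 + 1 + 1 + 0 + 1 + 2 + 0 + 1 + 2 + 1 + 2 + 1 + 2 + 3 = 27
distinct = 253 − 27 = 226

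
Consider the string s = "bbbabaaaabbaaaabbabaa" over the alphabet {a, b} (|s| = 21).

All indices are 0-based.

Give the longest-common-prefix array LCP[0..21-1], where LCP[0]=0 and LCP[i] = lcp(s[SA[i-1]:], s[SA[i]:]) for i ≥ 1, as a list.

[0, 1, 2, 7, 3, 6, 2, 5, 1, 4, 2, 4, 0, 3, 8, 2, 5, 1, 3, 6, 2]

rank | idx | suffix
   0 |  20 | a
   1 |  19 | aa
   2 |   5 | aaaabbaaaabbabaa
   3 |  11 | aaaabbabaa
   4 |   6 | aaabbaaaabbabaa
   5 |  12 | aaabbabaa
   6 |   7 | aabbaaaabbabaa
   7 |  13 | aabbabaa
   8 |  17 | abaa
   9 |   3 | abaaaabbaaaabbabaa
  10 |   8 | abbaaaabbabaa
  11 |  14 | abbabaa
  12 |  18 | baa
  13 |   4 | baaaabbaaaabbabaa
  14 |  10 | baaaabbabaa
  15 |  16 | babaa
  16 |   2 | babaaaabbaaaabbabaa
  17 |   9 | bbaaaabbabaa
  18 |  15 | bbabaa
  19 |   1 | bbabaaaabbaaaabbabaa
  20 |   0 | bbbabaaaabbaaaabbabaa

SA = [20, 19, 5, 11, 6, 12, 7, 13, 17, 3, 8, 14, 18, 4, 10, 16, 2, 9, 15, 1, 0]
rank  pair      lcp
   1  s[20:],s[19:]  1  'a'
   2  s[19:],s[5:]  2  'aa'
   3  s[5:],s[11:]  7  'aaaabba'
   4  s[11:],s[6:]  3  'aaa'
   5  s[6:],s[12:]  6  'aaabba'
   6  s[12:],s[7:]  2  'aa'
   7  s[7:],s[13:]  5  'aabba'
   8  s[13:],s[17:]  1  'a'
   9  s[17:],s[3:]  4  'abaa'
  10  s[3:],s[8:]  2  'ab'
  11  s[8:],s[14:]  4  'abba'
  12  s[14:],s[18:]  0  ''
  13  s[18:],s[4:]  3  'baa'
  14  s[4:],s[10:]  8  'baaaabba'
  15  s[10:],s[16:]  2  'ba'
  16  s[16:],s[2:]  5  'babaa'
  17  s[2:],s[9:]  1  'b'
  18  s[9:],s[15:]  3  'bba'
  19  s[15:],s[1:]  6  'bbabaa'
  20  s[1:],s[0:]  2  'bb'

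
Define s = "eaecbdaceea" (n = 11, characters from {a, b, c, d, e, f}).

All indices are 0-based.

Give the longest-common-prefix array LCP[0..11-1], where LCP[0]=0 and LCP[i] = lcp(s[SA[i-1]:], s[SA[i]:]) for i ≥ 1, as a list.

rank | idx | suffix
   0 |  10 | a
   1 |   6 | aceea
   2 |   1 | aecbdaceea
   3 |   4 | bdaceea
   4 |   3 | cbdaceea
   5 |   7 | ceea
   6 |   5 | daceea
   7 |   9 | ea
   8 |   0 | eaecbdaceea
   9 |   2 | ecbdaceea
  10 |   8 | eea

SA = [10, 6, 1, 4, 3, 7, 5, 9, 0, 2, 8]
rank  pair      lcp
   1  s[10:],s[6:]  1  'a'
   2  s[6:],s[1:]  1  'a'
   3  s[1:],s[4:]  0  ''
   4  s[4:],s[3:]  0  ''
   5  s[3:],s[7:]  1  'c'
   6  s[7:],s[5:]  0  ''
   7  s[5:],s[9:]  0  ''
   8  s[9:],s[0:]  2  'ea'
   9  s[0:],s[2:]  1  'e'
  10  s[2:],s[8:]  1  'e'

[0, 1, 1, 0, 0, 1, 0, 0, 2, 1, 1]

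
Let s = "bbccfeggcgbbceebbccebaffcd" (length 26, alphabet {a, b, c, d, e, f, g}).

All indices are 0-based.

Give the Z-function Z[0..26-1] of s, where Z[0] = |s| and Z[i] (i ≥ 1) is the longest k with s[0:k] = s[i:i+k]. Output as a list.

Z[0]=26
i=1: fresh scan; Z[1]=1 scan→box=[1,2)
i=2: fresh scan; Z[2]=0
i=3: fresh scan; Z[3]=0
i=4: fresh scan; Z[4]=0
i=5: fresh scan; Z[5]=0
i=6: fresh scan; Z[6]=0
i=7: fresh scan; Z[7]=0
i=8: fresh scan; Z[8]=0
i=9: fresh scan; Z[9]=0
i=10: fresh scan; Z[10]=3 scan→box=[10,13)
i=11: min(r-i=2, Z[1]=1)=1; Z[11]=1
i=12: min(r-i=1, Z[2]=0)=0; Z[12]=0
i=13: fresh scan; Z[13]=0
i=14: fresh scan; Z[14]=0
i=15: fresh scan; Z[15]=4 scan→box=[15,19)
i=16: min(r-i=3, Z[1]=1)=1; Z[16]=1
i=17: min(r-i=2, Z[2]=0)=0; Z[17]=0
i=18: min(r-i=1, Z[3]=0)=0; Z[18]=0
i=19: fresh scan; Z[19]=0
i=20: fresh scan; Z[20]=1 scan→box=[20,21)
i=21: fresh scan; Z[21]=0
i=22: fresh scan; Z[22]=0
i=23: fresh scan; Z[23]=0
i=24: fresh scan; Z[24]=0
i=25: fresh scan; Z[25]=0

[26, 1, 0, 0, 0, 0, 0, 0, 0, 0, 3, 1, 0, 0, 0, 4, 1, 0, 0, 0, 1, 0, 0, 0, 0, 0]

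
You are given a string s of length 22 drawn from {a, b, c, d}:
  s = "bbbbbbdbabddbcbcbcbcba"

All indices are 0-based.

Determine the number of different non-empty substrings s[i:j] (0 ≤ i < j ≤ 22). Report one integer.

201

sorted suffixes:
  #0 SA[0]=21  'a'
  #1 SA[1]=8  'abddbcbcbcbcba'
  #2 SA[2]=20  'ba'
  #3 SA[3]=7  'babddbcbcbcbcba'
  #4 SA[4]=0  'bbbbbbdbabddbcbcbcbcba'
  #5 SA[5]=1  'bbbbbdbabddbcbcbcbcba'
  #6 SA[6]=2  'bbbbdbabddbcbcbcbcba'
  #7 SA[7]=3  'bbbdbabddbcbcbcbcba'
  #8 SA[8]=4  'bbdbabddbcbcbcbcba'
  #9 SA[9]=18  'bcba'
  #10 SA[10]=16  'bcbcba'
  #11 SA[11]=14  'bcbcbcba'
  #12 SA[12]=12  'bcbcbcbcba'
  #13 SA[13]=5  'bdbabddbcbcbcbcba'
  #14 SA[14]=9  'bddbcbcbcbcba'
  #15 SA[15]=19  'cba'
  #16 SA[16]=17  'cbcba'
  #17 SA[17]=15  'cbcbcba'
  #18 SA[18]=13  'cbcbcbcba'
  #19 SA[19]=6  'dbabddbcbcbcbcba'
  #20 SA[20]=11  'dbcbcbcbcba'
  #21 SA[21]=10  'ddbcbcbcbcba'

SA = [21, 8, 20, 7, 0, 1, 2, 3, 4, 18, 16, 14, 12, 5, 9, 19, 17, 15, 13, 6, 11, 10]
i: (SA[i-1],SA[i]) lcp shared
  1: (21,8) 1 'a'
  2: (8,20) 0 ''
  3: (20,7) 2 'ba'
  4: (7,0) 1 'b'
  5: (0,1) 5 'bbbbb'
  6: (1,2) 4 'bbbb'
  7: (2,3) 3 'bbb'
  8: (3,4) 2 'bb'
  9: (4,18) 1 'b'
  10: (18,16) 3 'bcb'
  11: (16,14) 5 'bcbcb'
  12: (14,12) 7 'bcbcbcb'
  13: (12,5) 1 'b'
  14: (5,9) 2 'bd'
  15: (9,19) 0 ''
  16: (19,17) 2 'cb'
  17: (17,15) 4 'cbcb'
  18: (15,13) 6 'cbcbcb'
  19: (13,6) 0 ''
  20: (6,11) 2 'db'
  21: (11,10) 1 'd'

n(n+1)/2 = 22·23/2 = 253
Σ LCP = 0 + 1 + 0 + 2 + 1 + 5 + 4 + 3 + 2 + 1 + 3 + 5 + 7 + 1 + 2 + 0 + 2 + 4 + 6 + 0 + 2 + 1 = 52
distinct = 253 − 52 = 201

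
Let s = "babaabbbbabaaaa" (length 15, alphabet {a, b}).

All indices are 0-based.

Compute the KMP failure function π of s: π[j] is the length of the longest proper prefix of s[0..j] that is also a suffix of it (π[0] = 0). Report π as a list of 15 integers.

[0, 0, 1, 2, 0, 1, 1, 1, 1, 2, 3, 4, 5, 0, 0]

π[0] = 0
j=1 s[j]='a': π[1]=0 (border '')
j=2 s[j]='b': π[2]=1 (border 'b')
j=3 s[j]='a': π[3]=2 (border 'ba')
j=4 s[j]='a': k: 2→0; π[4]=0 (border '')
j=5 s[j]='b': π[5]=1 (border 'b')
j=6 s[j]='b': k: 1→0; π[6]=1 (border 'b')
j=7 s[j]='b': k: 1→0; π[7]=1 (border 'b')
j=8 s[j]='b': k: 1→0; π[8]=1 (border 'b')
j=9 s[j]='a': π[9]=2 (border 'ba')
j=10 s[j]='b': π[10]=3 (border 'bab')
j=11 s[j]='a': π[11]=4 (border 'baba')
j=12 s[j]='a': π[12]=5 (border 'babaa')
j=13 s[j]='a': k: 5→0; π[13]=0 (border '')
j=14 s[j]='a': π[14]=0 (border '')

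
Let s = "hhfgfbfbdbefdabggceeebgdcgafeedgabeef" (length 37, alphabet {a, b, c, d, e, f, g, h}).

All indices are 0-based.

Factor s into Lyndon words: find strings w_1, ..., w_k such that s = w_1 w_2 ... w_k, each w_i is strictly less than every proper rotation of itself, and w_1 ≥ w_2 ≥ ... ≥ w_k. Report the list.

["h", "h", "fg", "f", "bf", "bdbefd", "abggceeebgdcgafeedg", "abeef"]

emit factor 1: 'h' (i=0, period=1)
emit factor 2: 'h' (i=1, period=1)
emit factor 3: 'fg' (i=2, period=2)
emit factor 4: 'f' (i=4, period=1)
emit factor 5: 'bf' (i=5, period=2)
emit factor 6: 'bdbefd' (i=7, period=6)
emit factor 7: 'abggceeebgdcgafeedg' (i=13, period=19)
emit factor 8: 'abeef' (i=32, period=5)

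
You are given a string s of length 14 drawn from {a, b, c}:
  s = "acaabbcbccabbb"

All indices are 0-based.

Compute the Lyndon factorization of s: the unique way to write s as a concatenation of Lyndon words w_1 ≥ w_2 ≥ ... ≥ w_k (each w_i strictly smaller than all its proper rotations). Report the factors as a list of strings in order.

["ac", "aabbcbccabbb"]

emit factor 1: 'ac' (i=0, period=2)
emit factor 2: 'aabbcbccabbb' (i=2, period=12)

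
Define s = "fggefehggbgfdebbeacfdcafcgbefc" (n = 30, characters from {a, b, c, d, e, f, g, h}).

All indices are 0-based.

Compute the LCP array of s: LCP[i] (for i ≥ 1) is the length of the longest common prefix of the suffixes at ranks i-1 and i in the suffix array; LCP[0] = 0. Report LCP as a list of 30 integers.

sorted suffixes:
  #0 SA[0]=17  'acfdcafcgbefc'
  #1 SA[1]=22  'afcgbefc'
  #2 SA[2]=14  'bbeacfdcafcgbefc'
  #3 SA[3]=15  'beacfdcafcgbefc'
  #4 SA[4]=26  'befc'
  #5 SA[5]=9  'bgfdebbeacfdcafcgbefc'
  #6 SA[6]=29  'c'
  #7 SA[7]=21  'cafcgbefc'
  #8 SA[8]=18  'cfdcafcgbefc'
  #9 SA[9]=24  'cgbefc'
  #10 SA[10]=20  'dcafcgbefc'
  #11 SA[11]=12  'debbeacfdcafcgbefc'
  #12 SA[12]=16  'eacfdcafcgbefc'
  #13 SA[13]=13  'ebbeacfdcafcgbefc'
  #14 SA[14]=27  'efc'
  #15 SA[15]=3  'efehggbgfdebbeacfdcafcgbefc'
  #16 SA[16]=5  'ehggbgfdebbeacfdcafcgbefc'
  #17 SA[17]=28  'fc'
  #18 SA[18]=23  'fcgbefc'
  #19 SA[19]=19  'fdcafcgbefc'
  #20 SA[20]=11  'fdebbeacfdcafcgbefc'
  #21 SA[21]=4  'fehggbgfdebbeacfdcafcgbefc'
  #22 SA[22]=0  'fggefehggbgfdebbeacfdcafcgbefc'
  #23 SA[23]=25  'gbefc'
  #24 SA[24]=8  'gbgfdebbeacfdcafcgbefc'
  #25 SA[25]=2  'gefehggbgfdebbeacfdcafcgbefc'
  #26 SA[26]=10  'gfdebbeacfdcafcgbefc'
  #27 SA[27]=7  'ggbgfdebbeacfdcafcgbefc'
  #28 SA[28]=1  'ggefehggbgfdebbeacfdcafcgbefc'
  #29 SA[29]=6  'hggbgfdebbeacfdcafcgbefc'

SA = [17, 22, 14, 15, 26, 9, 29, 21, 18, 24, 20, 12, 16, 13, 27, 3, 5, 28, 23, 19, 11, 4, 0, 25, 8, 2, 10, 7, 1, 6]
rank  pair      lcp
   1  s[17:],s[22:]  1  'a'
   2  s[22:],s[14:]  0  ''
   3  s[14:],s[15:]  1  'b'
   4  s[15:],s[26:]  2  'be'
   5  s[26:],s[9:]  1  'b'
   6  s[9:],s[29:]  0  ''
   7  s[29:],s[21:]  1  'c'
   8  s[21:],s[18:]  1  'c'
   9  s[18:],s[24:]  1  'c'
  10  s[24:],s[20:]  0  ''
  11  s[20:],s[12:]  1  'd'
  12  s[12:],s[16:]  0  ''
  13  s[16:],s[13:]  1  'e'
  14  s[13:],s[27:]  1  'e'
  15  s[27:],s[3:]  2  'ef'
  16  s[3:],s[5:]  1  'e'
  17  s[5:],s[28:]  0  ''
  18  s[28:],s[23:]  2  'fc'
  19  s[23:],s[19:]  1  'f'
  20  s[19:],s[11:]  2  'fd'
  21  s[11:],s[4:]  1  'f'
  22  s[4:],s[0:]  1  'f'
  23  s[0:],s[25:]  0  ''
  24  s[25:],s[8:]  2  'gb'
  25  s[8:],s[2:]  1  'g'
  26  s[2:],s[10:]  1  'g'
  27  s[10:],s[7:]  1  'g'
  28  s[7:],s[1:]  2  'gg'
  29  s[1:],s[6:]  0  ''

[0, 1, 0, 1, 2, 1, 0, 1, 1, 1, 0, 1, 0, 1, 1, 2, 1, 0, 2, 1, 2, 1, 1, 0, 2, 1, 1, 1, 2, 0]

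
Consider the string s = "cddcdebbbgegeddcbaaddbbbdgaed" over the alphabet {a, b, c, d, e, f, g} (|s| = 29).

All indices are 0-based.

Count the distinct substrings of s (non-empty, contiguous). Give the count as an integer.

rank→(start, suffix):
  0 → (17, 'aaddbbbdgaed')
  1 → (18, 'addbbbdgaed')
  2 → (26, 'aed')
  3 → (16, 'baaddbbbdgaed')
  4 → (21, 'bbbdgaed')
  5 → (6, 'bbbgegeddcbaaddbbbdgaed')
  6 → (22, 'bbdgaed')
  7 → (7, 'bbgegeddcbaaddbbbdgaed')
  8 → (23, 'bdgaed')
  9 → (8, 'bgegeddcbaaddbbbdgaed')
  10 → (15, 'cbaaddbbbdgaed')
  11 → (0, 'cddcdebbbgegeddcbaaddbbbdgaed')
  12 → (3, 'cdebbbgegeddcbaaddbbbdgaed')
  13 → (28, 'd')
  14 → (20, 'dbbbdgaed')
  15 → (14, 'dcbaaddbbbdgaed')
  16 → (2, 'dcdebbbgegeddcbaaddbbbdgaed')
  17 → (19, 'ddbbbdgaed')
  18 → (13, 'ddcbaaddbbbdgaed')
  19 → (1, 'ddcdebbbgegeddcbaaddbbbdgaed')
  20 → (4, 'debbbgegeddcbaaddbbbdgaed')
  21 → (24, 'dgaed')
  22 → (5, 'ebbbgegeddcbaaddbbbdgaed')
  23 → (27, 'ed')
  24 → (12, 'eddcbaaddbbbdgaed')
  25 → (10, 'egeddcbaaddbbbdgaed')
  26 → (25, 'gaed')
  27 → (11, 'geddcbaaddbbbdgaed')
  28 → (9, 'gegeddcbaaddbbbdgaed')

SA = [17, 18, 26, 16, 21, 6, 22, 7, 23, 8, 15, 0, 3, 28, 20, 14, 2, 19, 13, 1, 4, 24, 5, 27, 12, 10, 25, 11, 9]
rank  pair      lcp
   1  s[17:],s[18:]  1  'a'
   2  s[18:],s[26:]  1  'a'
   3  s[26:],s[16:]  0  ''
   4  s[16:],s[21:]  1  'b'
   5  s[21:],s[6:]  3  'bbb'
   6  s[6:],s[22:]  2  'bb'
   7  s[22:],s[7:]  2  'bb'
   8  s[7:],s[23:]  1  'b'
   9  s[23:],s[8:]  1  'b'
  10  s[8:],s[15:]  0  ''
  11  s[15:],s[0:]  1  'c'
  12  s[0:],s[3:]  2  'cd'
  13  s[3:],s[28:]  0  ''
  14  s[28:],s[20:]  1  'd'
  15  s[20:],s[14:]  1  'd'
  16  s[14:],s[2:]  2  'dc'
  17  s[2:],s[19:]  1  'd'
  18  s[19:],s[13:]  2  'dd'
  19  s[13:],s[1:]  3  'ddc'
  20  s[1:],s[4:]  1  'd'
  21  s[4:],s[24:]  1  'd'
  22  s[24:],s[5:]  0  ''
  23  s[5:],s[27:]  1  'e'
  24  s[27:],s[12:]  2  'ed'
  25  s[12:],s[10:]  1  'e'
  26  s[10:],s[25:]  0  ''
  27  s[25:],s[11:]  1  'g'
  28  s[11:],s[9:]  2  'ge'

n(n+1)/2 = 29·30/2 = 435
Σ LCP = 0 + 1 + 1 + 0 + 1 + 3 + 2 + 2 + 1 + 1 + 0 + 1 + 2 + 0 + 1 + 1 + 2 + 1 + 2 + 3 + 1 + 1 + 0 + 1 + 2 + 1 + 0 + 1 + 2 = 34
distinct = 435 − 34 = 401

401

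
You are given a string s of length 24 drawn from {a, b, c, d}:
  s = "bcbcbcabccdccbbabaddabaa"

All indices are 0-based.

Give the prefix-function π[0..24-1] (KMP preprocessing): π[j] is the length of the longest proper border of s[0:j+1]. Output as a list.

[0, 0, 1, 2, 3, 4, 0, 1, 2, 0, 0, 0, 0, 1, 1, 0, 1, 0, 0, 0, 0, 1, 0, 0]

π[0] = 0
j=1 s[j]='c': π[1]=0 (border '')
j=2 s[j]='b': π[2]=1 (border 'b')
j=3 s[j]='c': π[3]=2 (border 'bc')
j=4 s[j]='b': π[4]=3 (border 'bcb')
j=5 s[j]='c': π[5]=4 (border 'bcbc')
j=6 s[j]='a': k: 4→2→0; π[6]=0 (border '')
j=7 s[j]='b': π[7]=1 (border 'b')
j=8 s[j]='c': π[8]=2 (border 'bc')
j=9 s[j]='c': k: 2→0; π[9]=0 (border '')
j=10 s[j]='d': π[10]=0 (border '')
j=11 s[j]='c': π[11]=0 (border '')
j=12 s[j]='c': π[12]=0 (border '')
j=13 s[j]='b': π[13]=1 (border 'b')
j=14 s[j]='b': k: 1→0; π[14]=1 (border 'b')
j=15 s[j]='a': k: 1→0; π[15]=0 (border '')
j=16 s[j]='b': π[16]=1 (border 'b')
j=17 s[j]='a': k: 1→0; π[17]=0 (border '')
j=18 s[j]='d': π[18]=0 (border '')
j=19 s[j]='d': π[19]=0 (border '')
j=20 s[j]='a': π[20]=0 (border '')
j=21 s[j]='b': π[21]=1 (border 'b')
j=22 s[j]='a': k: 1→0; π[22]=0 (border '')
j=23 s[j]='a': π[23]=0 (border '')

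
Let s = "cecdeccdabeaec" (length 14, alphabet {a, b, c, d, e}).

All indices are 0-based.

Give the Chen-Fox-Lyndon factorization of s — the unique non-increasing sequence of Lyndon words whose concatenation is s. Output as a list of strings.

["ce", "cde", "ccd", "abeaec"]

emit factor 1: 'ce' (i=0, period=2)
emit factor 2: 'cde' (i=2, period=3)
emit factor 3: 'ccd' (i=5, period=3)
emit factor 4: 'abeaec' (i=8, period=6)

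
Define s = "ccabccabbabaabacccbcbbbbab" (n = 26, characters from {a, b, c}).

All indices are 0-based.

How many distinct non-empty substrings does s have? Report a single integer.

sorted suffixes:
  #0 SA[0]=11  'aabacccbcbbbbab'
  #1 SA[1]=24  'ab'
  #2 SA[2]=9  'abaabacccbcbbbbab'
  #3 SA[3]=12  'abacccbcbbbbab'
  #4 SA[4]=6  'abbabaabacccbcbbbbab'
  #5 SA[5]=2  'abccabbabaabacccbcbbbbab'
  #6 SA[6]=14  'acccbcbbbbab'
  #7 SA[7]=25  'b'
  #8 SA[8]=10  'baabacccbcbbbbab'
  #9 SA[9]=23  'bab'
  #10 SA[10]=8  'babaabacccbcbbbbab'
  #11 SA[11]=13  'bacccbcbbbbab'
  #12 SA[12]=22  'bbab'
  #13 SA[13]=7  'bbabaabacccbcbbbbab'
  #14 SA[14]=21  'bbbab'
  #15 SA[15]=20  'bbbbab'
  #16 SA[16]=18  'bcbbbbab'
  #17 SA[17]=3  'bccabbabaabacccbcbbbbab'
  #18 SA[18]=5  'cabbabaabacccbcbbbbab'
  #19 SA[19]=1  'cabccabbabaabacccbcbbbbab'
  #20 SA[20]=19  'cbbbbab'
  #21 SA[21]=17  'cbcbbbbab'
  #22 SA[22]=4  'ccabbabaabacccbcbbbbab'
  #23 SA[23]=0  'ccabccabbabaabacccbcbbbbab'
  #24 SA[24]=16  'ccbcbbbbab'
  #25 SA[25]=15  'cccbcbbbbab'

SA = [11, 24, 9, 12, 6, 2, 14, 25, 10, 23, 8, 13, 22, 7, 21, 20, 18, 3, 5, 1, 19, 17, 4, 0, 16, 15]
i: (SA[i-1],SA[i]) lcp shared
  1: (11,24) 1 'a'
  2: (24,9) 2 'ab'
  3: (9,12) 3 'aba'
  4: (12,6) 2 'ab'
  5: (6,2) 2 'ab'
  6: (2,14) 1 'a'
  7: (14,25) 0 ''
  8: (25,10) 1 'b'
  9: (10,23) 2 'ba'
  10: (23,8) 3 'bab'
  11: (8,13) 2 'ba'
  12: (13,22) 1 'b'
  13: (22,7) 4 'bbab'
  14: (7,21) 2 'bb'
  15: (21,20) 3 'bbb'
  16: (20,18) 1 'b'
  17: (18,3) 2 'bc'
  18: (3,5) 0 ''
  19: (5,1) 3 'cab'
  20: (1,19) 1 'c'
  21: (19,17) 2 'cb'
  22: (17,4) 1 'c'
  23: (4,0) 4 'ccab'
  24: (0,16) 2 'cc'
  25: (16,15) 2 'cc'

n(n+1)/2 = 26·27/2 = 351
Σ LCP = 0 + 1 + 2 + 3 + 2 + 2 + 1 + 0 + 1 + 2 + 3 + 2 + 1 + 4 + 2 + 3 + 1 + 2 + 0 + 3 + 1 + 2 + 1 + 4 + 2 + 2 = 47
distinct = 351 − 47 = 304

304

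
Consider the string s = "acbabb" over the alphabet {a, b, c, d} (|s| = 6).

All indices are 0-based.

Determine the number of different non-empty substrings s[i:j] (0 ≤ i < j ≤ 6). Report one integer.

rank→(start, suffix):
  0 → (3, 'abb')
  1 → (0, 'acbabb')
  2 → (5, 'b')
  3 → (2, 'babb')
  4 → (4, 'bb')
  5 → (1, 'cbabb')

SA = [3, 0, 5, 2, 4, 1]
rank  pair      lcp
   1  s[3:],s[0:]  1  'a'
   2  s[0:],s[5:]  0  ''
   3  s[5:],s[2:]  1  'b'
   4  s[2:],s[4:]  1  'b'
   5  s[4:],s[1:]  0  ''

n(n+1)/2 = 6·7/2 = 21
Σ LCP = 0 + 1 + 0 + 1 + 1 + 0 = 3
distinct = 21 − 3 = 18

18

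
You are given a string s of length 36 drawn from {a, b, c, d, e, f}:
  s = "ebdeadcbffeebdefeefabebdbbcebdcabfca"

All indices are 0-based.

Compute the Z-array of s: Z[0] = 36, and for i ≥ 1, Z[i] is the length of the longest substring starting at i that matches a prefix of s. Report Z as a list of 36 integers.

Z[0]=36
i=1: outside box; Z[1]=0
i=2: outside box; Z[2]=0
i=3: outside box; Z[3]=1 extend→box=[3,4)
i=4: outside box; Z[4]=0
i=5: outside box; Z[5]=0
i=6: outside box; Z[6]=0
i=7: outside box; Z[7]=0
i=8: outside box; Z[8]=0
i=9: outside box; Z[9]=0
i=10: outside box; Z[10]=1 extend→box=[10,11)
i=11: outside box; Z[11]=4 extend→box=[11,15)
i=12: min(r-i=3, Z[1]=0)=0; Z[12]=0
i=13: min(r-i=2, Z[2]=0)=0; Z[13]=0
i=14: min(r-i=1, Z[3]=1)=1; Z[14]=1
i=15: outside box; Z[15]=0
i=16: outside box; Z[16]=1 extend→box=[16,17)
i=17: outside box; Z[17]=1 extend→box=[17,18)
i=18: outside box; Z[18]=0
i=19: outside box; Z[19]=0
i=20: outside box; Z[20]=0
i=21: outside box; Z[21]=3 extend→box=[21,24)
i=22: min(r-i=2, Z[1]=0)=0; Z[22]=0
i=23: min(r-i=1, Z[2]=0)=0; Z[23]=0
i=24: outside box; Z[24]=0
i=25: outside box; Z[25]=0
i=26: outside box; Z[26]=0
i=27: outside box; Z[27]=3 extend→box=[27,30)
i=28: min(r-i=2, Z[1]=0)=0; Z[28]=0
i=29: min(r-i=1, Z[2]=0)=0; Z[29]=0
i=30: outside box; Z[30]=0
i=31: outside box; Z[31]=0
i=32: outside box; Z[32]=0
i=33: outside box; Z[33]=0
i=34: outside box; Z[34]=0
i=35: outside box; Z[35]=0

[36, 0, 0, 1, 0, 0, 0, 0, 0, 0, 1, 4, 0, 0, 1, 0, 1, 1, 0, 0, 0, 3, 0, 0, 0, 0, 0, 3, 0, 0, 0, 0, 0, 0, 0, 0]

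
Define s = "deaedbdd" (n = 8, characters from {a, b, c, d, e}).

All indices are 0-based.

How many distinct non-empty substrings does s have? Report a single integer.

rank | idx | suffix
   0 |   2 | aedbdd
   1 |   5 | bdd
   2 |   7 | d
   3 |   4 | dbdd
   4 |   6 | dd
   5 |   0 | deaedbdd
   6 |   1 | eaedbdd
   7 |   3 | edbdd

SA = [2, 5, 7, 4, 6, 0, 1, 3]
i: (SA[i-1],SA[i]) lcp shared
  1: (2,5) 0 ''
  2: (5,7) 0 ''
  3: (7,4) 1 'd'
  4: (4,6) 1 'd'
  5: (6,0) 1 'd'
  6: (0,1) 0 ''
  7: (1,3) 1 'e'

n(n+1)/2 = 8·9/2 = 36
Σ LCP = 0 + 0 + 0 + 1 + 1 + 1 + 0 + 1 = 4
distinct = 36 − 4 = 32

32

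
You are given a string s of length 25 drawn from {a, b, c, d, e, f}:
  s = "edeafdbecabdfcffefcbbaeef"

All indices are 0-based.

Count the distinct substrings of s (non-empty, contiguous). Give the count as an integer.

304

sorted suffixes:
  #0 SA[0]=9  'abdfcffefcbbaeef'
  #1 SA[1]=21  'aeef'
  #2 SA[2]=3  'afdbecabdfcffefcbbaeef'
  #3 SA[3]=20  'baeef'
  #4 SA[4]=19  'bbaeef'
  #5 SA[5]=10  'bdfcffefcbbaeef'
  #6 SA[6]=6  'becabdfcffefcbbaeef'
  #7 SA[7]=8  'cabdfcffefcbbaeef'
  #8 SA[8]=18  'cbbaeef'
  #9 SA[9]=13  'cffefcbbaeef'
  #10 SA[10]=5  'dbecabdfcffefcbbaeef'
  #11 SA[11]=1  'deafdbecabdfcffefcbbaeef'
  #12 SA[12]=11  'dfcffefcbbaeef'
  #13 SA[13]=2  'eafdbecabdfcffefcbbaeef'
  #14 SA[14]=7  'ecabdfcffefcbbaeef'
  #15 SA[15]=0  'edeafdbecabdfcffefcbbaeef'
  #16 SA[16]=22  'eef'
  #17 SA[17]=23  'ef'
  #18 SA[18]=16  'efcbbaeef'
  #19 SA[19]=24  'f'
  #20 SA[20]=17  'fcbbaeef'
  #21 SA[21]=12  'fcffefcbbaeef'
  #22 SA[22]=4  'fdbecabdfcffefcbbaeef'
  #23 SA[23]=15  'fefcbbaeef'
  #24 SA[24]=14  'ffefcbbaeef'

SA = [9, 21, 3, 20, 19, 10, 6, 8, 18, 13, 5, 1, 11, 2, 7, 0, 22, 23, 16, 24, 17, 12, 4, 15, 14]
[i] adj suffixes → lcp
  [1] 9/21 → 1 ('a')
  [2] 21/3 → 1 ('a')
  [3] 3/20 → 0 ('')
  [4] 20/19 → 1 ('b')
  [5] 19/10 → 1 ('b')
  [6] 10/6 → 1 ('b')
  [7] 6/8 → 0 ('')
  [8] 8/18 → 1 ('c')
  [9] 18/13 → 1 ('c')
  [10] 13/5 → 0 ('')
  [11] 5/1 → 1 ('d')
  [12] 1/11 → 1 ('d')
  [13] 11/2 → 0 ('')
  [14] 2/7 → 1 ('e')
  [15] 7/0 → 1 ('e')
  [16] 0/22 → 1 ('e')
  [17] 22/23 → 1 ('e')
  [18] 23/16 → 2 ('ef')
  [19] 16/24 → 0 ('')
  [20] 24/17 → 1 ('f')
  [21] 17/12 → 2 ('fc')
  [22] 12/4 → 1 ('f')
  [23] 4/15 → 1 ('f')
  [24] 15/14 → 1 ('f')

n(n+1)/2 = 25·26/2 = 325
Σ LCP = 0 + 1 + 1 + 0 + 1 + 1 + 1 + 0 + 1 + 1 + 0 + 1 + 1 + 0 + 1 + 1 + 1 + 1 + 2 + 0 + 1 + 2 + 1 + 1 + 1 = 21
distinct = 325 − 21 = 304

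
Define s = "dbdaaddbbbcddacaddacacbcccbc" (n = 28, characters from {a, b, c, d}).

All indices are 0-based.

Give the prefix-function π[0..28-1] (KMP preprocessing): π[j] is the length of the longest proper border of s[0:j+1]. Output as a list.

[0, 0, 1, 0, 0, 1, 1, 2, 0, 0, 0, 1, 1, 0, 0, 0, 1, 1, 0, 0, 0, 0, 0, 0, 0, 0, 0, 0]

π[0] = 0
j=1 s[j]='b': π[1]=0 (border '')
j=2 s[j]='d': π[2]=1 (border 'd')
j=3 s[j]='a': k: 1→0; π[3]=0 (border '')
j=4 s[j]='a': π[4]=0 (border '')
j=5 s[j]='d': π[5]=1 (border 'd')
j=6 s[j]='d': k: 1→0; π[6]=1 (border 'd')
j=7 s[j]='b': π[7]=2 (border 'db')
j=8 s[j]='b': k: 2→0; π[8]=0 (border '')
j=9 s[j]='b': π[9]=0 (border '')
j=10 s[j]='c': π[10]=0 (border '')
j=11 s[j]='d': π[11]=1 (border 'd')
j=12 s[j]='d': k: 1→0; π[12]=1 (border 'd')
j=13 s[j]='a': k: 1→0; π[13]=0 (border '')
j=14 s[j]='c': π[14]=0 (border '')
j=15 s[j]='a': π[15]=0 (border '')
j=16 s[j]='d': π[16]=1 (border 'd')
j=17 s[j]='d': k: 1→0; π[17]=1 (border 'd')
j=18 s[j]='a': k: 1→0; π[18]=0 (border '')
j=19 s[j]='c': π[19]=0 (border '')
j=20 s[j]='a': π[20]=0 (border '')
j=21 s[j]='c': π[21]=0 (border '')
j=22 s[j]='b': π[22]=0 (border '')
j=23 s[j]='c': π[23]=0 (border '')
j=24 s[j]='c': π[24]=0 (border '')
j=25 s[j]='c': π[25]=0 (border '')
j=26 s[j]='b': π[26]=0 (border '')
j=27 s[j]='c': π[27]=0 (border '')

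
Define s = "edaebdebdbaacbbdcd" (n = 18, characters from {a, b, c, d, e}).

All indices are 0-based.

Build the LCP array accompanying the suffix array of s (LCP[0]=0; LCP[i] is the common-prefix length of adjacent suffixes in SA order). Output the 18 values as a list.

[0, 1, 1, 0, 1, 1, 2, 2, 0, 1, 0, 1, 1, 1, 1, 0, 3, 1]

rank | idx | suffix
   0 |  10 | aacbbdcd
   1 |  11 | acbbdcd
   2 |   2 | aebdebdbaacbbdcd
   3 |   9 | baacbbdcd
   4 |  13 | bbdcd
   5 |   7 | bdbaacbbdcd
   6 |  14 | bdcd
   7 |   4 | bdebdbaacbbdcd
   8 |  12 | cbbdcd
   9 |  16 | cd
  10 |  17 | d
  11 |   1 | daebdebdbaacbbdcd
  12 |   8 | dbaacbbdcd
  13 |  15 | dcd
  14 |   5 | debdbaacbbdcd
  15 |   6 | ebdbaacbbdcd
  16 |   3 | ebdebdbaacbbdcd
  17 |   0 | edaebdebdbaacbbdcd

SA = [10, 11, 2, 9, 13, 7, 14, 4, 12, 16, 17, 1, 8, 15, 5, 6, 3, 0]
rank  pair      lcp
   1  s[10:],s[11:]  1  'a'
   2  s[11:],s[2:]  1  'a'
   3  s[2:],s[9:]  0  ''
   4  s[9:],s[13:]  1  'b'
   5  s[13:],s[7:]  1  'b'
   6  s[7:],s[14:]  2  'bd'
   7  s[14:],s[4:]  2  'bd'
   8  s[4:],s[12:]  0  ''
   9  s[12:],s[16:]  1  'c'
  10  s[16:],s[17:]  0  ''
  11  s[17:],s[1:]  1  'd'
  12  s[1:],s[8:]  1  'd'
  13  s[8:],s[15:]  1  'd'
  14  s[15:],s[5:]  1  'd'
  15  s[5:],s[6:]  0  ''
  16  s[6:],s[3:]  3  'ebd'
  17  s[3:],s[0:]  1  'e'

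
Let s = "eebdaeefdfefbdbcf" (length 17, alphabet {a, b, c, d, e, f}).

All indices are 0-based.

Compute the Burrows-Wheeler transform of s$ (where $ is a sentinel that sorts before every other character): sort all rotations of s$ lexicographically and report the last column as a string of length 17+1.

fddefbbbfe$afeceed

rank  rotation            last
    0  $eebdaeefdfefbdbcf  f
    1  aeefdfefbdbcf$eebd  d
    2  bcf$eebdaeefdfefbd  d
    3  bdaeefdfefbdbcf$ee  e
    4  bdbcf$eebdaeefdfef  f
    5  cf$eebdaeefdfefbdb  b
    6  daeefdfefbdbcf$eeb  b
    7  dbcf$eebdaeefdfefb  b
    8  dfefbdbcf$eebdaeef  f
    9  ebdaeefdfefbdbcf$e  e
   10  eebdaeefdfefbdbcf$  $
   11  eefdfefbdbcf$eebda  a
   12  efbdbcf$eebdaeefdf  f
   13  efdfefbdbcf$eebdae  e
   14  f$eebdaeefdfefbdbc  c
   15  fbdbcf$eebdaeefdfe  e
   16  fdfefbdbcf$eebdaee  e
   17  fefbdbcf$eebdaeefd  d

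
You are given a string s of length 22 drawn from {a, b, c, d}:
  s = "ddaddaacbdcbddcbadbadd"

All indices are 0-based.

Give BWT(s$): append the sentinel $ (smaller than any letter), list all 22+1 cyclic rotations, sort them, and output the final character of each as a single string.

ddabbdcdccdaddddadbaa$b

rank  rotation                 last
    0  $ddaddaacbdcbddcbadbadd  d
    1  aacbdcbddcbadbadd$ddadd  d
    2  acbdcbddcbadbadd$ddadda  a
    3  adbadd$ddaddaacbdcbddcb  b
    4  add$ddaddaacbdcbddcbadb  b
    5  addaacbdcbddcbadbadd$dd  d
    6  badbadd$ddaddaacbdcbddc  c
    7  badd$ddaddaacbdcbddcbad  d
    8  bdcbddcbadbadd$ddaddaac  c
    9  bddcbadbadd$ddaddaacbdc  c
   10  cbadbadd$ddaddaacbdcbdd  d
   11  cbdcbddcbadbadd$ddaddaa  a
   12  cbddcbadbadd$ddaddaacbd  d
   13  d$ddaddaacbdcbddcbadbad  d
   14  daacbdcbddcbadbadd$ddad  d
   15  daddaacbdcbddcbadbadd$d  d
   16  dbadd$ddaddaacbdcbddcba  a
   17  dcbadbadd$ddaddaacbdcbd  d
   18  dcbddcbadbadd$ddaddaacb  b
   19  dd$ddaddaacbdcbddcbadba  a
   20  ddaacbdcbddcbadbadd$dda  a
   21  ddaddaacbdcbddcbadbadd$  $
   22  ddcbadbadd$ddaddaacbdcb  b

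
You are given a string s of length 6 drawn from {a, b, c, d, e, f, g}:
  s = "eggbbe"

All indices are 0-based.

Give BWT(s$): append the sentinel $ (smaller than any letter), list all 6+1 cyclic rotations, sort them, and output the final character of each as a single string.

rank  rotation last
    0  $eggbbe  e
    1  bbe$egg  g
    2  be$eggb  b
    3  e$eggbb  b
    4  eggbbe$  $
    5  gbbe$eg  g
    6  ggbbe$e  e

egbb$ge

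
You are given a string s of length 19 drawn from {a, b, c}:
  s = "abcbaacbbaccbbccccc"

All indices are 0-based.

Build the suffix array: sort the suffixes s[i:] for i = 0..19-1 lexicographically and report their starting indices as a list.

sorted suffixes:
  #0 SA[0]=4  'aacbbaccbbccccc'
  #1 SA[1]=0  'abcbaacbbaccbbccccc'
  #2 SA[2]=5  'acbbaccbbccccc'
  #3 SA[3]=9  'accbbccccc'
  #4 SA[4]=3  'baacbbaccbbccccc'
  #5 SA[5]=8  'baccbbccccc'
  #6 SA[6]=7  'bbaccbbccccc'
  #7 SA[7]=12  'bbccccc'
  #8 SA[8]=1  'bcbaacbbaccbbccccc'
  #9 SA[9]=13  'bccccc'
  #10 SA[10]=18  'c'
  #11 SA[11]=2  'cbaacbbaccbbccccc'
  #12 SA[12]=6  'cbbaccbbccccc'
  #13 SA[13]=11  'cbbccccc'
  #14 SA[14]=17  'cc'
  #15 SA[15]=10  'ccbbccccc'
  #16 SA[16]=16  'ccc'
  #17 SA[17]=15  'cccc'
  #18 SA[18]=14  'ccccc'

[4, 0, 5, 9, 3, 8, 7, 12, 1, 13, 18, 2, 6, 11, 17, 10, 16, 15, 14]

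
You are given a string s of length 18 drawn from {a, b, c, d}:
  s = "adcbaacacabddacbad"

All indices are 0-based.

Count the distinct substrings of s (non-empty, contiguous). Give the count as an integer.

rank | idx | suffix
   0 |   4 | aacacabddacbad
   1 |   9 | abddacbad
   2 |   7 | acabddacbad
   3 |   5 | acacabddacbad
   4 |  13 | acbad
   5 |  16 | ad
   6 |   0 | adcbaacacabddacbad
   7 |   3 | baacacabddacbad
   8 |  15 | bad
   9 |  10 | bddacbad
  10 |   8 | cabddacbad
  11 |   6 | cacabddacbad
  12 |   2 | cbaacacabddacbad
  13 |  14 | cbad
  14 |  17 | d
  15 |  12 | dacbad
  16 |   1 | dcbaacacabddacbad
  17 |  11 | ddacbad

SA = [4, 9, 7, 5, 13, 16, 0, 3, 15, 10, 8, 6, 2, 14, 17, 12, 1, 11]
rank  pair      lcp
   1  s[4:],s[9:]  1  'a'
   2  s[9:],s[7:]  1  'a'
   3  s[7:],s[5:]  3  'aca'
   4  s[5:],s[13:]  2  'ac'
   5  s[13:],s[16:]  1  'a'
   6  s[16:],s[0:]  2  'ad'
   7  s[0:],s[3:]  0  ''
   8  s[3:],s[15:]  2  'ba'
   9  s[15:],s[10:]  1  'b'
  10  s[10:],s[8:]  0  ''
  11  s[8:],s[6:]  2  'ca'
  12  s[6:],s[2:]  1  'c'
  13  s[2:],s[14:]  3  'cba'
  14  s[14:],s[17:]  0  ''
  15  s[17:],s[12:]  1  'd'
  16  s[12:],s[1:]  1  'd'
  17  s[1:],s[11:]  1  'd'

n(n+1)/2 = 18·19/2 = 171
Σ LCP = 0 + 1 + 1 + 3 + 2 + 1 + 2 + 0 + 2 + 1 + 0 + 2 + 1 + 3 + 0 + 1 + 1 + 1 = 22
distinct = 171 − 22 = 149

149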